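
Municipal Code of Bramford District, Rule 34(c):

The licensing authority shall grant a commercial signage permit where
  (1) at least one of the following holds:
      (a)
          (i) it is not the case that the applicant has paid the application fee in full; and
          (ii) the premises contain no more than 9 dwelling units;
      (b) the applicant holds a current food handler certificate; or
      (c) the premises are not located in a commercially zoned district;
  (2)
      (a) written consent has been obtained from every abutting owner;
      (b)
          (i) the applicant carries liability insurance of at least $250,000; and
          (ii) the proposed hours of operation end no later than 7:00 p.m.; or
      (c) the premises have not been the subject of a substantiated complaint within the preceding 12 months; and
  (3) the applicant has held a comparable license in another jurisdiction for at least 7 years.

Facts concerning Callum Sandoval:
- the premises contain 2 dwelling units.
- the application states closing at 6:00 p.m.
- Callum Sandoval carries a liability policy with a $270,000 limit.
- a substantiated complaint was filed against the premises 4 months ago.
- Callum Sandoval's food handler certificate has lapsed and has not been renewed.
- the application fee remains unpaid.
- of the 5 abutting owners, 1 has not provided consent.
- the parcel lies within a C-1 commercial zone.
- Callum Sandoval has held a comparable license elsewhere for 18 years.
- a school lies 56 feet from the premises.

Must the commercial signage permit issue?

(i) not (fee paid) — holds.
(ii) ≤ 9 units — satisfied.
(a): T AND T → true.
(b) food handler cert. — not satisfied.
(c) not (commercially zoned) — not met.
(1) = T OR F OR F = true.
(a) all abutters consent — fails.
(i) insurance ≥ $250,000 — holds.
(ii) closes by 7 p.m. — met.
(b): T AND T → true.
(c) no complaint in 12 mo. — fails.
So (2) is satisfied (F OR T OR F).
(3) prior license ≥ 7 yr — met.
Overall: T AND T AND T → true.

Yes — granted.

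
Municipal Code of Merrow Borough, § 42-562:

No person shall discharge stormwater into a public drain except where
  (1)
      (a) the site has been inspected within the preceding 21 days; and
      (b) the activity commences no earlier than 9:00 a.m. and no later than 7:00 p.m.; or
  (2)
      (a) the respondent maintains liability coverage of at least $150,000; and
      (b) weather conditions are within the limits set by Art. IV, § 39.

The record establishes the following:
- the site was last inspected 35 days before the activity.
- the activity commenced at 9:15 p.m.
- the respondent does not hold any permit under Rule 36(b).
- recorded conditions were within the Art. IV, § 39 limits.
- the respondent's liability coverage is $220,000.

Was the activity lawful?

Yes — lawful.

(a) site inspected — not met.
(b) start within hours — not met.
(1): F AND F → false.
(a) coverage ≥ $150,000 — holds.
(b) weather ok — holds.
(2) = T AND T = true.
Overall = F OR T = true.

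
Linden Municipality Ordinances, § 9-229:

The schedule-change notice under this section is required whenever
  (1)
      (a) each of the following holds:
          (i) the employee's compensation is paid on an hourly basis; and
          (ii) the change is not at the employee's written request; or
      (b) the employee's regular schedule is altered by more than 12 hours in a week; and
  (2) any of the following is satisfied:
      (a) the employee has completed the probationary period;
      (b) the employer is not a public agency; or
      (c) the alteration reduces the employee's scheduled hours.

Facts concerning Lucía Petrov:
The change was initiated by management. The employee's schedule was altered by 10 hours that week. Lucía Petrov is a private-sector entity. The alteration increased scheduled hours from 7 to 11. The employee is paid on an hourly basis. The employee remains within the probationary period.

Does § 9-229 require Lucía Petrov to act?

(i) hourly-paid — satisfied.
(ii) not employee-requested — satisfied.
(a): T AND T → true.
(b) schedule shift > 12h — not satisfied.
(1): T OR F → true.
(a) past probation — not satisfied.
(b) not (public agency) — met.
(c) hours reduced — not satisfied.
(2) = F OR T OR F = true.
Overall: T AND T → true.

Yes — required.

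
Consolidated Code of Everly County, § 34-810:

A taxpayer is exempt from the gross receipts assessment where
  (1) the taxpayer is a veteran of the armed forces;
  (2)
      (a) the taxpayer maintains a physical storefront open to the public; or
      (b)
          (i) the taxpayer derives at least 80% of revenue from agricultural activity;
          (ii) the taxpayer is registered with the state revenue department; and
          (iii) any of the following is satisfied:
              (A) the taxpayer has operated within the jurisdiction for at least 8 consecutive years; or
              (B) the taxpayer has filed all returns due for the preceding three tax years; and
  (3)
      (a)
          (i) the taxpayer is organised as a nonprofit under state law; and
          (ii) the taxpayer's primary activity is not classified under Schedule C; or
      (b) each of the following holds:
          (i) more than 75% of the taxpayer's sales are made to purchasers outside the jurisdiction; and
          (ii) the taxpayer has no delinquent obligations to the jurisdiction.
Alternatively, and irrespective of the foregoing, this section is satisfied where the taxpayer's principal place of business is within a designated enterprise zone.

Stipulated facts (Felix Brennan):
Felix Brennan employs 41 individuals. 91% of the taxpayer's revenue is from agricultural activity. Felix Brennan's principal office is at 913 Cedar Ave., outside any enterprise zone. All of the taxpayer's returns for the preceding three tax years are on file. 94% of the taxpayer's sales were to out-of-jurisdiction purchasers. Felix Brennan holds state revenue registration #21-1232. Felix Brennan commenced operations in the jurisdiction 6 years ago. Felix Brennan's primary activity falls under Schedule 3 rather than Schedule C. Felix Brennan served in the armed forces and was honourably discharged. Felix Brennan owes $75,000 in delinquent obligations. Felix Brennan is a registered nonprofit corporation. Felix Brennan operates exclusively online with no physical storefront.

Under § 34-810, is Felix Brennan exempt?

(1) veteran — satisfied.
(a) has storefront — not satisfied.
(i) ≥80% agricultural — holds.
(ii) state-registered — holds.
(A) ≥ 8 yrs in jurisdiction — fails.
(B) returns current — holds.
(iii) = F OR T = true.
(b): T AND T AND T → true.
(2): F OR T → true.
(i) nonprofit — holds.
(ii) not (Schedule C activity) — met.
So (a) is satisfied (T AND T).
(i) >75% out-of-jur. sales — holds.
(ii) no delinquency — fails.
So (b) is not satisfied (T AND F).
(3) = T OR F = true.
So Overall is satisfied (T AND T AND T).
Exception (in enterprise zone) — not satisfied.
Result: main true OR exception false → true.

Yes — exempt.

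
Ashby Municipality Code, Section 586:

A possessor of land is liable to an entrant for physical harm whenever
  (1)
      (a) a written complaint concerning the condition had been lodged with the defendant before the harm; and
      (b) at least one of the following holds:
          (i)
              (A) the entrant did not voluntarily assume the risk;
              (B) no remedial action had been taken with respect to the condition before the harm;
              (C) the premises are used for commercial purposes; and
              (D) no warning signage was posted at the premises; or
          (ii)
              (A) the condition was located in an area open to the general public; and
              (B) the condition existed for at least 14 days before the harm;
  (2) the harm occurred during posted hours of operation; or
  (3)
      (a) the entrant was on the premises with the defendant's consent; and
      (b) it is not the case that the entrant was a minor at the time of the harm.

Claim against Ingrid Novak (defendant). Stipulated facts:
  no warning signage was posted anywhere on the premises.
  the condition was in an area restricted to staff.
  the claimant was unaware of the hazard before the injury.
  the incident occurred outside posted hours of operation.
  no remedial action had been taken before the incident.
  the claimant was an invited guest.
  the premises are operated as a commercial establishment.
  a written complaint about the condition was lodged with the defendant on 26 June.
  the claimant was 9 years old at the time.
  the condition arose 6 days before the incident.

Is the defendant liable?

(a) complaint lodged — holds.
(A) no assumed risk — holds.
(B) no remedial action — satisfied.
(C) commercial use — satisfied.
(D) no signage posted — holds.
(i) = T AND T AND T AND T = true.
(A) public area — not met.
(B) condition ≥14 days old — not satisfied.
(ii): F AND F → false.
(b) = T OR F = true.
(1) = T AND T = true.
(2) during posted hours — not satisfied.
(a) consent to enter — satisfied.
(b) not (entrant a minor) — fails.
(3) = T AND F = false.
Overall = T OR F OR F = true.

Yes — liable.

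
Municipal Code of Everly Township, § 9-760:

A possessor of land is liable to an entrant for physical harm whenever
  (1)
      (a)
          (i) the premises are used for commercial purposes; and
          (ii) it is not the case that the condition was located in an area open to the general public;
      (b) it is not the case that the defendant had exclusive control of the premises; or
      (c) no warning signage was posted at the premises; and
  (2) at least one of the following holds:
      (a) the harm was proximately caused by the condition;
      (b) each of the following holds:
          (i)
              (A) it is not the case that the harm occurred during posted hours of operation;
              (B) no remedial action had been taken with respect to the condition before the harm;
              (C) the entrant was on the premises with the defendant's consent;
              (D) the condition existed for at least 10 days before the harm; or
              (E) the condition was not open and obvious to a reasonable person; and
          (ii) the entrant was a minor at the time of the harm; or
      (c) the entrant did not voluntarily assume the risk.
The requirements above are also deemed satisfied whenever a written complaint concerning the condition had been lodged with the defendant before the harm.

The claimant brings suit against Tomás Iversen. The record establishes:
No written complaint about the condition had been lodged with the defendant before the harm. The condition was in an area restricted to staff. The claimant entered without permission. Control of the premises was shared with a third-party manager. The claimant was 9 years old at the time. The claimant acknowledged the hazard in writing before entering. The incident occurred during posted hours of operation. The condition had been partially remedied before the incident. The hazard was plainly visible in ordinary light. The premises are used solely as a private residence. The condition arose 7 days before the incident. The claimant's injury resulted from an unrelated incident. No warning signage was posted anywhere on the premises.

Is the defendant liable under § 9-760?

No — not liable.

(i) commercial use — not met.
(ii) not (public area) — met.
So (a) is not satisfied (F AND T).
(b) not (exclusive control) — holds.
(c) no signage posted — met.
So (1) is satisfied (F OR T OR T).
(a) proximate cause — not met.
(A) not (during posted hours) — fails.
(B) no remedial action — fails.
(C) consent to enter — not met.
(D) condition ≥10 days old — not met.
(E) not open/obvious — not met.
(i) = F OR F OR F OR F OR F = false.
(ii) entrant a minor — met.
(b) = F AND T = false.
(c) no assumed risk — not met.
(2) = F OR F OR F = false.
So Overall is not satisfied (T AND F).
Exception (complaint lodged) — not satisfied.
Result: main false OR exception false → false.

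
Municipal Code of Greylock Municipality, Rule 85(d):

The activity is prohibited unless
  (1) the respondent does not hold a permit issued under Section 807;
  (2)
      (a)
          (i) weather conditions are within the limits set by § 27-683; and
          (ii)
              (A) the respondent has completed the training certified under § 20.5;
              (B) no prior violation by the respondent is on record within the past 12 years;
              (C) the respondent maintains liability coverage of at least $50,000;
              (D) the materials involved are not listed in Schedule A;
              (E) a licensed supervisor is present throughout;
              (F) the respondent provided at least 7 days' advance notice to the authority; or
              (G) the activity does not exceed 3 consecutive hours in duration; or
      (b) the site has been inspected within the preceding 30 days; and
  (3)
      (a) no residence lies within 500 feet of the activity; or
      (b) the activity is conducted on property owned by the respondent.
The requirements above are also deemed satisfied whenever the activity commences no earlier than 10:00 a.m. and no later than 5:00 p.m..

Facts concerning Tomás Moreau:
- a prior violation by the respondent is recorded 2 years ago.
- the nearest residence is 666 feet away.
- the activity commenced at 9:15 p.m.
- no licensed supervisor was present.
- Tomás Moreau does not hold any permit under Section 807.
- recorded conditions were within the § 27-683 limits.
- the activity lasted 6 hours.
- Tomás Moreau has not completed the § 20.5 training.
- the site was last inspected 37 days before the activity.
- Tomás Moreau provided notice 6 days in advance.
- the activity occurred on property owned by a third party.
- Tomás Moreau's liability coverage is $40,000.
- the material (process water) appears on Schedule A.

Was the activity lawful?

(1) not (holds permit) — holds.
(i) weather ok — satisfied.
(A) training certified — not satisfied.
(B) no prior violation — not met.
(C) coverage ≥ $50,000 — fails.
(D) not (Schedule A material) — fails.
(E) supervisor present — not satisfied.
(F) ≥7 days' notice — not met.
(G) ≤ 3 hrs duration — fails.
So (ii) is not satisfied (F OR F OR F OR F OR F OR F OR F).
(a) = T AND F = false.
(b) site inspected — fails.
(2) = F OR F = false.
(a) no residence in 500 ft — met.
(b) own property — not met.
(3) = T OR F = true.
So Overall is not satisfied (T AND F AND T).
Exception (start within hours) — not satisfied.
Result: main false OR exception false → false.

No — unlawful.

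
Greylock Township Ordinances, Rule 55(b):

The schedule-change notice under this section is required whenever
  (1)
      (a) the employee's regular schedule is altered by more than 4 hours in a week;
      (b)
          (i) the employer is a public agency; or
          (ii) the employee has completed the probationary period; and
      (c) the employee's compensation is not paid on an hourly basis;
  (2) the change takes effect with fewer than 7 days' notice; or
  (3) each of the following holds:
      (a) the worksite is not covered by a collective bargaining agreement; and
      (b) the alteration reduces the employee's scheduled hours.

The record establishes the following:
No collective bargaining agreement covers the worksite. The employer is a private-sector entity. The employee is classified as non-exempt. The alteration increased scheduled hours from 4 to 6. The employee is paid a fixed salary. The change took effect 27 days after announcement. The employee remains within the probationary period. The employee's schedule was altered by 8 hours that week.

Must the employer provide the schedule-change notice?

(a) schedule shift > 4h — holds.
(i) public agency — not satisfied.
(ii) past probation — fails.
(b): F OR F → false.
(c) not (hourly-paid) — holds.
(1): T AND F AND T → false.
(2) < 7 days' notice — not satisfied.
(a) no CBA — holds.
(b) hours reduced — not met.
(3) = T AND F = false.
Overall: F OR F OR F → false.

No — not required.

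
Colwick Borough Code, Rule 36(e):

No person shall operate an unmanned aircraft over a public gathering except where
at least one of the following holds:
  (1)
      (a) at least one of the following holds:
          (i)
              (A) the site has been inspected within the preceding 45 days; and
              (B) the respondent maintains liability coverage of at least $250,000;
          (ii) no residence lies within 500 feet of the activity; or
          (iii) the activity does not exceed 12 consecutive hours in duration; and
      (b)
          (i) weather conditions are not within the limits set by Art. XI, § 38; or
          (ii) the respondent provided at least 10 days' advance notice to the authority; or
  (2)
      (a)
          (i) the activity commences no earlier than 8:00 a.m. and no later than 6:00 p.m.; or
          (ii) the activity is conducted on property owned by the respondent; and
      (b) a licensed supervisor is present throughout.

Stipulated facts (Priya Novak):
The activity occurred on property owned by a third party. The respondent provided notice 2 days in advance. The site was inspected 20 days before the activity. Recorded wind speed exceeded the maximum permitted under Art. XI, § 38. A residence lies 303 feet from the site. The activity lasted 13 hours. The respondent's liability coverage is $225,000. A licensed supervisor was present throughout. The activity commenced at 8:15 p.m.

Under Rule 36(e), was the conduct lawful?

(A) site inspected — satisfied.
(B) coverage ≥ $250,000 — not met.
(i) = T AND F = false.
(ii) no residence in 500 ft — not met.
(iii) ≤ 12 hrs duration — not satisfied.
(a) = F OR F OR F = false.
(i) not (weather ok) — met.
(ii) ≥10 days' notice — not met.
(b) = T OR F = true.
(1) = F AND T = false.
(i) start within hours — fails.
(ii) own property — fails.
(a) = F OR F = false.
(b) supervisor present — holds.
So (2) is not satisfied (F AND T).
Overall: F OR F → false.

No — unlawful.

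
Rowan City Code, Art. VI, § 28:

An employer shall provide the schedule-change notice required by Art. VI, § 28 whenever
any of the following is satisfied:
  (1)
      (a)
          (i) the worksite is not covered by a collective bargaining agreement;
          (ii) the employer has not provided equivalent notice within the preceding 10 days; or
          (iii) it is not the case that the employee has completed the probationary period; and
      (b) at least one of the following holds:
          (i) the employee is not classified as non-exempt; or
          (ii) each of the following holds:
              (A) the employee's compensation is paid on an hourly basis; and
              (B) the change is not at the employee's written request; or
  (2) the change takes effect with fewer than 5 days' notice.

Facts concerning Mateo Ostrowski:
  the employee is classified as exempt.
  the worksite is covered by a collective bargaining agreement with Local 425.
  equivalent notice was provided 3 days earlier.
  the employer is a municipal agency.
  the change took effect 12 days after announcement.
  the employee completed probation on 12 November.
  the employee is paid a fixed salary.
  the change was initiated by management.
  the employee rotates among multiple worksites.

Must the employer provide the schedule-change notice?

(i) no CBA — fails.
(ii) no recent notice — not satisfied.
(iii) not (past probation) — fails.
(a): F OR F OR F → false.
(i) not (non-exempt) — holds.
(A) hourly-paid — not satisfied.
(B) not employee-requested — satisfied.
(ii) = F AND T = false.
(b) = T OR F = true.
So (1) is not satisfied (F AND T).
(2) < 5 days' notice — fails.
Overall: F OR F → false.

No — not required.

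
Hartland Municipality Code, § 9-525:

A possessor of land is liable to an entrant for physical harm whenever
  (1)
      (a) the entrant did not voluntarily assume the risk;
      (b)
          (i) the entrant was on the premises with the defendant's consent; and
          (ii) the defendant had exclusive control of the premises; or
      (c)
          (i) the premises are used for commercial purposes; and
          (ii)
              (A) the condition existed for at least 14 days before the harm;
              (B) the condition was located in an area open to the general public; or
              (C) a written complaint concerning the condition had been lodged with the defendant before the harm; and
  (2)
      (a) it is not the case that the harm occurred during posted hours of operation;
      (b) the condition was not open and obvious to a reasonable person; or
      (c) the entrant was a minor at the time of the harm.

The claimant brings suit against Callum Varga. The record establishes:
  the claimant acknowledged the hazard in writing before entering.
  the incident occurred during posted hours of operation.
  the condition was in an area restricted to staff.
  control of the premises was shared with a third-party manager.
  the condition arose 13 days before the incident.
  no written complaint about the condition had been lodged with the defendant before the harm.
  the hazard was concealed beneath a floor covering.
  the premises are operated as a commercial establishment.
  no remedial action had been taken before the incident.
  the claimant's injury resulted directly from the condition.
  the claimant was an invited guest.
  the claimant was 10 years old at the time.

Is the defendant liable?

(a) no assumed risk — fails.
(i) consent to enter — met.
(ii) exclusive control — not met.
So (b) is not satisfied (T AND F).
(i) commercial use — met.
(A) condition ≥14 days old — fails.
(B) public area — not met.
(C) complaint lodged — fails.
(ii): F OR F OR F → false.
(c) = T AND F = false.
(1) = F OR F OR F = false.
(a) not (during posted hours) — not met.
(b) not open/obvious — satisfied.
(c) entrant a minor — met.
(2) = F OR T OR T = true.
So Overall is not satisfied (F AND T).

No — not liable.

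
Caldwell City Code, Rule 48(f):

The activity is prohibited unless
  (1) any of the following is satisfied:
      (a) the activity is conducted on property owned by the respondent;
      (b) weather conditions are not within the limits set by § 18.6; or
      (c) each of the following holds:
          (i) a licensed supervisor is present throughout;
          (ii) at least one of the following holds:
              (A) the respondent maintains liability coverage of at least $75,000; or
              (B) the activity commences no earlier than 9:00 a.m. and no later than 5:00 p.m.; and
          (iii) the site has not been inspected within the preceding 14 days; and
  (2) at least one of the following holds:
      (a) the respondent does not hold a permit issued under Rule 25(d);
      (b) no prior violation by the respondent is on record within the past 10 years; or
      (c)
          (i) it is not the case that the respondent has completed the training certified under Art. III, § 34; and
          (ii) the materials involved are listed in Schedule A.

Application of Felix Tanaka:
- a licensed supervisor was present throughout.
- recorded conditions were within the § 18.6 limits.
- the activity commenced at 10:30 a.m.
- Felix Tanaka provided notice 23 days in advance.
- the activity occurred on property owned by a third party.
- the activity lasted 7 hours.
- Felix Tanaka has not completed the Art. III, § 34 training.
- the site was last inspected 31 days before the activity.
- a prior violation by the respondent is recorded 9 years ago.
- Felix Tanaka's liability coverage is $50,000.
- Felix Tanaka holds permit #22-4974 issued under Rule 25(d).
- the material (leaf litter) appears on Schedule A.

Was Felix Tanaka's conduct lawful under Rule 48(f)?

Yes — lawful.

(a) own property — not satisfied.
(b) not (weather ok) — not met.
(i) supervisor present — holds.
(A) coverage ≥ $75,000 — fails.
(B) start within hours — met.
So (ii) is satisfied (F OR T).
(iii) not (site inspected) — met.
(c) = T AND T AND T = true.
So (1) is satisfied (F OR F OR T).
(a) not (holds permit) — fails.
(b) no prior violation — not met.
(i) not (training certified) — holds.
(ii) Schedule A material — met.
(c) = T AND T = true.
(2) = F OR F OR T = true.
So Overall is satisfied (T AND T).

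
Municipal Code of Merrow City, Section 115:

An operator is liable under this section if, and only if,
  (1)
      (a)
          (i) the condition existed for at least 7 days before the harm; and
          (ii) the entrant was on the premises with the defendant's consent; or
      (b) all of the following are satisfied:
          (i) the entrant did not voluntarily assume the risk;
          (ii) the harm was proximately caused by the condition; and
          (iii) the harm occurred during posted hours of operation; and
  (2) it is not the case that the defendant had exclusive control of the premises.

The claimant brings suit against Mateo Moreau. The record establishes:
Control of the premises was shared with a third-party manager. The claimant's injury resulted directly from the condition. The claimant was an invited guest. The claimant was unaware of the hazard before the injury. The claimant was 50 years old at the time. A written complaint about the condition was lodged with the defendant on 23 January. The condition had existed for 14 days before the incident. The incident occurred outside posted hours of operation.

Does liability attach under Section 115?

(i) condition ≥7 days old — satisfied.
(ii) consent to enter — satisfied.
(a) = T AND T = true.
(i) no assumed risk — met.
(ii) proximate cause — satisfied.
(iii) during posted hours — not satisfied.
So (b) is not satisfied (T AND T AND F).
So (1) is satisfied (T OR F).
(2) not (exclusive control) — holds.
Overall: T AND T → true.

Yes — liable.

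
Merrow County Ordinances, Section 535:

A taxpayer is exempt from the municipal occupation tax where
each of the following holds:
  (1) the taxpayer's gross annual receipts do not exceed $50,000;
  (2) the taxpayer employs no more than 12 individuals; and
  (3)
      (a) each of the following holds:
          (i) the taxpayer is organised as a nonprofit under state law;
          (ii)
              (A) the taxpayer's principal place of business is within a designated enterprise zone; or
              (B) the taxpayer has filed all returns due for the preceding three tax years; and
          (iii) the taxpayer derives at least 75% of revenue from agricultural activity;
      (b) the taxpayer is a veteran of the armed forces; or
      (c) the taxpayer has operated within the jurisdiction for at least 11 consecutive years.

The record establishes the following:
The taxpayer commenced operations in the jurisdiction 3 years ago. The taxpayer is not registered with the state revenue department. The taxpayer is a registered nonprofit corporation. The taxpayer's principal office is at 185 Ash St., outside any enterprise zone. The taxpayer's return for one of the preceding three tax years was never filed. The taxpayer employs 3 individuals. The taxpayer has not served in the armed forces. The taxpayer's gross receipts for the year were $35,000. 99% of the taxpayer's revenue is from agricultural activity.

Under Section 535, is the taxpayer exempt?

No — not exempt.

(1) receipts ≤ $50,000 — satisfied.
(2) ≤ 12 employees — holds.
(i) nonprofit — holds.
(A) in enterprise zone — fails.
(B) returns current — fails.
(ii): F OR F → false.
(iii) ≥75% agricultural — holds.
(a) = T AND F AND T = false.
(b) veteran — fails.
(c) ≥ 11 yrs in jurisdiction — not satisfied.
(3) = F OR F OR F = false.
Overall: T AND T AND F → false.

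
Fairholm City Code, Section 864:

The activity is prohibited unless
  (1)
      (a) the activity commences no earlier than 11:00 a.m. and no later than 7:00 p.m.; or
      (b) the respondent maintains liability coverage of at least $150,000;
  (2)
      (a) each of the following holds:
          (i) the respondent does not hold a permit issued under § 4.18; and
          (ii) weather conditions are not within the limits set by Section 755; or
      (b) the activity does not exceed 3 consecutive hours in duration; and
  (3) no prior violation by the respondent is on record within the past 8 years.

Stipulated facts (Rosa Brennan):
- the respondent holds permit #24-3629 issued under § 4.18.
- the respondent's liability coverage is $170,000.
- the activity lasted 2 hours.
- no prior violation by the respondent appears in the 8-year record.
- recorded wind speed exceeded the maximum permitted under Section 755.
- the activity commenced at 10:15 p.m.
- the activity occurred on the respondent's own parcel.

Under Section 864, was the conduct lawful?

Yes — lawful.

(a) start within hours — not met.
(b) coverage ≥ $150,000 — satisfied.
(1) = F OR T = true.
(i) not (holds permit) — not met.
(ii) not (weather ok) — satisfied.
(a) = F AND T = false.
(b) ≤ 3 hrs duration — holds.
(2): F OR T → true.
(3) no prior violation — met.
Overall = T AND T AND T = true.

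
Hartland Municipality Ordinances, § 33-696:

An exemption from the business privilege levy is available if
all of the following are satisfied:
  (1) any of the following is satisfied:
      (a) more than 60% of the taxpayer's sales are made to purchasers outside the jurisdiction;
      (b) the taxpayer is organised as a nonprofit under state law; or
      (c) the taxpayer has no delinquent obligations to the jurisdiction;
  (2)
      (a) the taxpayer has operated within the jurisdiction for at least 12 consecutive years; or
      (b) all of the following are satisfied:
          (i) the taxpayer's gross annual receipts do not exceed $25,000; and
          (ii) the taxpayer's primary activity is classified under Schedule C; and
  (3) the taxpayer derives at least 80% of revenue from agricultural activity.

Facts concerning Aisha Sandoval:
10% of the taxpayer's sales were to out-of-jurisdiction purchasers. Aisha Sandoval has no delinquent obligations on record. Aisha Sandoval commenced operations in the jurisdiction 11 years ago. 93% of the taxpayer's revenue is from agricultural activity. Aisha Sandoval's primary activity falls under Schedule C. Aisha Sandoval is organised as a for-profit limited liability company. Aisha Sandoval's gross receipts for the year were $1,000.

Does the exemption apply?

(a) >60% out-of-jur. sales — not satisfied.
(b) nonprofit — not satisfied.
(c) no delinquency — holds.
(1): F OR F OR T → true.
(a) ≥ 12 yrs in jurisdiction — not satisfied.
(i) receipts ≤ $25,000 — satisfied.
(ii) Schedule C activity — met.
So (b) is satisfied (T AND T).
(2): F OR T → true.
(3) ≥80% agricultural — met.
So Overall is satisfied (T AND T AND T).

Yes — exempt.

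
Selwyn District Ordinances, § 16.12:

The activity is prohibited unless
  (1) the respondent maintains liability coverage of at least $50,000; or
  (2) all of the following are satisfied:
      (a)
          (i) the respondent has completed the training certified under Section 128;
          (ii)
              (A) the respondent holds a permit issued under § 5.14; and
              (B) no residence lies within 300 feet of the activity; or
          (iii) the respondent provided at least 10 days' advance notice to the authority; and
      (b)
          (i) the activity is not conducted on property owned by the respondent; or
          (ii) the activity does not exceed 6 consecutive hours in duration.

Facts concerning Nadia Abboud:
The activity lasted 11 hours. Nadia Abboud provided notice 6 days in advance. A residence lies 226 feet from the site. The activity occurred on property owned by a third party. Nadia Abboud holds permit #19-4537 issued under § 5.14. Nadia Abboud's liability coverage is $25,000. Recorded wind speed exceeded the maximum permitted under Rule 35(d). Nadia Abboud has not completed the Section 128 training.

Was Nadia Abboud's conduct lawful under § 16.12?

No — unlawful.

(1) coverage ≥ $50,000 — fails.
(i) training certified — not met.
(A) holds permit — met.
(B) no residence in 300 ft — not satisfied.
(ii) = T AND F = false.
(iii) ≥10 days' notice — fails.
(a) = F OR F OR F = false.
(i) not (own property) — holds.
(ii) ≤ 6 hrs duration — not satisfied.
(b): T OR F → true.
(2) = F AND T = false.
Overall = F OR F = false.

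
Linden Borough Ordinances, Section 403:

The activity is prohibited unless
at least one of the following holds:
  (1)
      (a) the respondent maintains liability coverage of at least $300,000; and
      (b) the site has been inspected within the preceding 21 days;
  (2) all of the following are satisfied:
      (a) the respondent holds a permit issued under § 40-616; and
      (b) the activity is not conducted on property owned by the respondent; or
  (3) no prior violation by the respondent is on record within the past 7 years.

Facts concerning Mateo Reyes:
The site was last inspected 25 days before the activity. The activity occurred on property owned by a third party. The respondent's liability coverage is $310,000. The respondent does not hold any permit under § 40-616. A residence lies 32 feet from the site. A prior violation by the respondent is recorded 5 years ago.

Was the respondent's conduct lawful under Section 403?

(a) coverage ≥ $300,000 — satisfied.
(b) site inspected — fails.
(1) = T AND F = false.
(a) holds permit — not met.
(b) not (own property) — met.
(2) = F AND T = false.
(3) no prior violation — not met.
Overall = F OR F OR F = false.

No — unlawful.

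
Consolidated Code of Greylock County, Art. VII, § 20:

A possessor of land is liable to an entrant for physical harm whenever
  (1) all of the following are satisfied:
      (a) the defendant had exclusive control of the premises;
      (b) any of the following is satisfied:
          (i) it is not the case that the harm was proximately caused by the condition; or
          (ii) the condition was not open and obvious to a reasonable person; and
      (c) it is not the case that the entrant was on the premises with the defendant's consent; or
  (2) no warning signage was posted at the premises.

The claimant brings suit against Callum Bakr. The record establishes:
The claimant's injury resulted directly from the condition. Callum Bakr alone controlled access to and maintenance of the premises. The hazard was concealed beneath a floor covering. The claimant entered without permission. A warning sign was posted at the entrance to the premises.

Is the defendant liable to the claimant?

Yes — liable.

(a) exclusive control — met.
(i) not (proximate cause) — fails.
(ii) not open/obvious — met.
(b): F OR T → true.
(c) not (consent to enter) — met.
(1) = T AND T AND T = true.
(2) no signage posted — not satisfied.
Overall = T OR F = true.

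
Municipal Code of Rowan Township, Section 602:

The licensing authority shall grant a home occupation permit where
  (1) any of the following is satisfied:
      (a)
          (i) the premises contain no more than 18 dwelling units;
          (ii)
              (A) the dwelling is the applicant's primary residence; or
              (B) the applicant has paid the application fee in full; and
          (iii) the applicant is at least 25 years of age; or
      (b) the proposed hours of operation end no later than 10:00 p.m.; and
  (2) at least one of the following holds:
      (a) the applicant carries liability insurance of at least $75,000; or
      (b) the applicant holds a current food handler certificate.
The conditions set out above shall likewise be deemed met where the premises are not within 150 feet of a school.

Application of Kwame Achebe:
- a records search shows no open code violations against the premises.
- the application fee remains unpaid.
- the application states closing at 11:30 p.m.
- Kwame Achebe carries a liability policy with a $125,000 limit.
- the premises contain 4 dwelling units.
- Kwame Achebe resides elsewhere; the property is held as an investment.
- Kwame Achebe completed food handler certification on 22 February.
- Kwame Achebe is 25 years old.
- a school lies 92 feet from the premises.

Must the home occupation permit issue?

(i) ≤ 18 units — met.
(A) primary residence — not met.
(B) fee paid — not met.
So (ii) is not satisfied (F OR F).
(iii) age ≥ 25 — met.
(a) = T AND F AND T = false.
(b) closes by 10 p.m. — not met.
So (1) is not satisfied (F OR F).
(a) insurance ≥ $75,000 — holds.
(b) food handler cert. — met.
So (2) is satisfied (T OR T).
Overall = F AND T = false.
Exception (≥150 ft from school) — not satisfied.
Result: main false OR exception false → false.

No — denied.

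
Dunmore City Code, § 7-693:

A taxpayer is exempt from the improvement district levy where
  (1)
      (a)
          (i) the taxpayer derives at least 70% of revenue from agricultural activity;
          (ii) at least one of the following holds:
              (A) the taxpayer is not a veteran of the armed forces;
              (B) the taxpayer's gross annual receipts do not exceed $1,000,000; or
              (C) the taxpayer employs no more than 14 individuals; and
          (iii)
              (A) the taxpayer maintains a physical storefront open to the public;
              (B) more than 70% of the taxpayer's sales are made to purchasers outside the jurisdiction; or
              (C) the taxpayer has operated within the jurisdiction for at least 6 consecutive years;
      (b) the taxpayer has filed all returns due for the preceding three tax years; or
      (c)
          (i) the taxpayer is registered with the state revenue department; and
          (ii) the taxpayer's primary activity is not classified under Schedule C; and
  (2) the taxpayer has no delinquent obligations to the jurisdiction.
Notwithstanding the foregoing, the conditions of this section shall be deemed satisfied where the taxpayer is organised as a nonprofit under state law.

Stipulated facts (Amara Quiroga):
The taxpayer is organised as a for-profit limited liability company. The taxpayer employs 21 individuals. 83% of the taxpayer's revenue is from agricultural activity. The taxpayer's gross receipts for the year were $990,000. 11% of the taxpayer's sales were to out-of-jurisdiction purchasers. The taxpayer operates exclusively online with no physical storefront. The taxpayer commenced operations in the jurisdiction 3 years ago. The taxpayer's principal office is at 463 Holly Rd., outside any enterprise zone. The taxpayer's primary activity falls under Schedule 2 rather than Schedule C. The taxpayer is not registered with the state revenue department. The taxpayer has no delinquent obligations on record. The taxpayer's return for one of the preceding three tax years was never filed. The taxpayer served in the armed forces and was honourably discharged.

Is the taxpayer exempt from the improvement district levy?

(i) ≥70% agricultural — met.
(A) not (veteran) — not satisfied.
(B) receipts ≤ $1,000,000 — satisfied.
(C) ≤ 14 employees — not met.
So (ii) is satisfied (F OR T OR F).
(A) has storefront — not satisfied.
(B) >70% out-of-jur. sales — fails.
(C) ≥ 6 yrs in jurisdiction — fails.
So (iii) is not satisfied (F OR F OR F).
(a): T AND T AND F → false.
(b) returns current — not satisfied.
(i) state-registered — not satisfied.
(ii) not (Schedule C activity) — satisfied.
(c) = F AND T = false.
(1): F OR F OR F → false.
(2) no delinquency — met.
So Overall is not satisfied (F AND T).
Exception (nonprofit) — not satisfied.
Result: main false OR exception false → false.

No — not exempt.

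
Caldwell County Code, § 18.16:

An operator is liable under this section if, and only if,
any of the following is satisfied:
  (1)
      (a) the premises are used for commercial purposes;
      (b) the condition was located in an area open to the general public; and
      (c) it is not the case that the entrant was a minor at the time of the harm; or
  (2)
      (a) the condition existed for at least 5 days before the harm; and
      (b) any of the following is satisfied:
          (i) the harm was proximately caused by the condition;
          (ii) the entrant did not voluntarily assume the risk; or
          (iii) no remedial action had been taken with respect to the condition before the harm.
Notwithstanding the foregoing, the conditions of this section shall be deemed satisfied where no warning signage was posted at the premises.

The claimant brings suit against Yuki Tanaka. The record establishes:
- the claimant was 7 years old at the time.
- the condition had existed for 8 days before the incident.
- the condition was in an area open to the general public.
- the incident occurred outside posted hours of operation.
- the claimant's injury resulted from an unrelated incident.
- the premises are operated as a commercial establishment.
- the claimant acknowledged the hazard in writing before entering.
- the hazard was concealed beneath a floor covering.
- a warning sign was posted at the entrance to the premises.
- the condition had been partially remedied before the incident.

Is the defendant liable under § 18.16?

No — not liable.

(a) commercial use — holds.
(b) public area — holds.
(c) not (entrant a minor) — not met.
(1) = T AND T AND F = false.
(a) condition ≥5 days old — satisfied.
(i) proximate cause — not met.
(ii) no assumed risk — fails.
(iii) no remedial action — fails.
(b) = F OR F OR F = false.
(2): T AND F → false.
So Overall is not satisfied (F OR F).
Exception (no signage posted) — not satisfied.
Result: main false OR exception false → false.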